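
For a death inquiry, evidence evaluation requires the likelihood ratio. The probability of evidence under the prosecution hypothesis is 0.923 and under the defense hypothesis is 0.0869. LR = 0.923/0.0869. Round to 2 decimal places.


Likelihood ratio calculation:
LR = P(E|Hp) / P(E|Hd)
LR = 0.923 / 0.0869
LR = 10.62

10.62


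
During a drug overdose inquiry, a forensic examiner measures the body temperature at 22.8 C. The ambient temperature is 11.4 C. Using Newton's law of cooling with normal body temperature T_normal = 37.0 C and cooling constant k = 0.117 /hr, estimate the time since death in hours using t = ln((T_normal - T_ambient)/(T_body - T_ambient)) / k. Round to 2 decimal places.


Using Newton's law of cooling:
t = ln((T_normal - T_ambient) / (T_body - T_ambient)) / k
T_normal - T_ambient = 25.6
T_body - T_ambient = 11.4
Ratio = 2.245614
ln(ratio) = 0.808979
t = 0.808979 / 0.117 = 6.91 hours

6.91


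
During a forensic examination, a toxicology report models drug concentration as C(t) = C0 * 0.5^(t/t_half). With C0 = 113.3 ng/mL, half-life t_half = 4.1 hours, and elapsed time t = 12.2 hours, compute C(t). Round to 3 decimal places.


Drug concentration decay:
Number of half-lives = t / t_half = 12.2 / 4.1 = 2.97561
Decay factor = 0.5^2.97561 = 0.1271312
C(t) = 113.3 * 0.1271312 = 14.404 ng/mL

14.404


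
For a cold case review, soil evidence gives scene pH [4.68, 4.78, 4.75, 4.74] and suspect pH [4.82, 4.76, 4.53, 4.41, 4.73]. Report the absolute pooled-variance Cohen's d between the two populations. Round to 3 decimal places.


Pooled-variance Cohen's d for soil pH comparison:
Scene mean = 18.95 / 4 = 4.7375
Suspect mean = 23.25 / 5 = 4.65
Scene sample variance s_s^2 = 0.001758
Suspect sample variance s_c^2 = 0.02985
Pooled variance = ((n_s-1)*s_s^2 + (n_c-1)*s_c^2) / (n_s + n_c - 2) = 0.017811
Pooled SD = sqrt(0.017811) = 0.133458
Mean difference = 0.0875
|d| = |0.0875| / 0.133458 = 0.656

0.656


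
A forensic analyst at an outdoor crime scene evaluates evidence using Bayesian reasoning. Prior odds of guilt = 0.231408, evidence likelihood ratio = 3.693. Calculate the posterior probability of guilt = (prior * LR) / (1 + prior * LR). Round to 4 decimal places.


Bayesian evidence evaluation:
Posterior odds = prior_odds * LR = 0.231408 * 3.693 = 0.8545897
Posterior probability = posterior_odds / (1 + posterior_odds)
= 0.8545897 / (1 + 0.8545897)
= 0.8545897 / 1.8545897
= 0.4608

0.4608


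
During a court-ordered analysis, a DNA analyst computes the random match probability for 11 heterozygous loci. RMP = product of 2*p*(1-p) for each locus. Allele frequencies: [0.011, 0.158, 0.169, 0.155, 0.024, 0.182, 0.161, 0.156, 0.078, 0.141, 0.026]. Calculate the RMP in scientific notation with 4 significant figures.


Computing RMP for 11 loci:
Locus 1: 2 * 0.011 * 0.989 = 0.021758
Locus 2: 2 * 0.158 * 0.842 = 0.266072
Locus 3: 2 * 0.169 * 0.831 = 0.280878
Locus 4: 2 * 0.155 * 0.845 = 0.26195
Locus 5: 2 * 0.024 * 0.976 = 0.046848
Locus 6: 2 * 0.182 * 0.818 = 0.297752
Locus 7: 2 * 0.161 * 0.839 = 0.270158
Locus 8: 2 * 0.156 * 0.844 = 0.263328
Locus 9: 2 * 0.078 * 0.922 = 0.143832
Locus 10: 2 * 0.141 * 0.859 = 0.242238
Locus 11: 2 * 0.026 * 0.974 = 0.050648
RMP = 7.459e-10

7.459e-10


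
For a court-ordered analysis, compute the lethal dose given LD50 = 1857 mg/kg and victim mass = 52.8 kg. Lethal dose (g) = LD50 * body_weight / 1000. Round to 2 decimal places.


Lethal dose calculation:
Lethal dose = LD50 * body_weight / 1000
= 1857 * 52.8 / 1000
= 98049.6 / 1000
= 98.05 g

98.05


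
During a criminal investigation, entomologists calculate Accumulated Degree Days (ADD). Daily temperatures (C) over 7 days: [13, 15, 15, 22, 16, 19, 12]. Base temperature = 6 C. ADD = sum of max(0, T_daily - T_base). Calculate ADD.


Computing ADD day by day:
Day 1: max(0, 13 - 6) = 7
Day 2: max(0, 15 - 6) = 9
Day 3: max(0, 15 - 6) = 9
Day 4: max(0, 22 - 6) = 16
Day 5: max(0, 16 - 6) = 10
Day 6: max(0, 19 - 6) = 13
Day 7: max(0, 12 - 6) = 6
Total ADD = 70

70


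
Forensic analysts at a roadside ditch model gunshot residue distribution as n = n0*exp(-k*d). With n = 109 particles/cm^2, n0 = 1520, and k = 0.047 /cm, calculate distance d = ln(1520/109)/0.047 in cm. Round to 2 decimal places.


GSR distance calculation:
n0/n = 1520 / 109 = 13.944954
ln(n0/n) = 2.635118
d = 2.635118 / 0.047 = 56.07 cm

56.07


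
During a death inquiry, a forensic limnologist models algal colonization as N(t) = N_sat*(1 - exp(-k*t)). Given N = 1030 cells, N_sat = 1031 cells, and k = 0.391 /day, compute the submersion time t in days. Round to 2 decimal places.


PMSI from diatom colonization curve:
N / N_sat = 1030 / 1031 = 0.99903
1 - N/N_sat = 0.00097
ln(1 - N/N_sat) = -6.938214
t = -ln(1 - N/N_sat) / k = -(-6.938214) / 0.391 = 17.74 days

17.74


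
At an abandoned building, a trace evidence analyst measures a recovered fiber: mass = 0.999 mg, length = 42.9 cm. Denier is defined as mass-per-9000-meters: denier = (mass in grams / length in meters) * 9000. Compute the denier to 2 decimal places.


Denier calculation:
Mass in grams = 0.999 mg / 1000 = 0.000999 g
Length in meters = 42.9 cm / 100 = 0.429 m
Linear density = mass / length = 0.000999 / 0.429 = 0.00232867 g/m
Denier = (g/m) * 9000 = 0.00232867 * 9000 = 20.96

20.96


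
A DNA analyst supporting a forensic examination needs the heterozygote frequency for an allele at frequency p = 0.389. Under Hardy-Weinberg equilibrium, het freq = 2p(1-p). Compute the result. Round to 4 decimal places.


Hardy-Weinberg heterozygote frequency:
q = 1 - p = 1 - 0.389 = 0.611
2pq = 2 * 0.389 * 0.611 = 0.4754

0.4754


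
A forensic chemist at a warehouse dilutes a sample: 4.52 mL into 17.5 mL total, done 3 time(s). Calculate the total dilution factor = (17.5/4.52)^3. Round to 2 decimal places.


Dilution factor calculation:
Single dilution = V_total / V_sample = 17.5 / 4.52 ≈ 3.871681
Number of dilutions = 3
Total DF = (17.5 / 4.52)^3 (full precision, rounded at the end) = 58.04

58.04


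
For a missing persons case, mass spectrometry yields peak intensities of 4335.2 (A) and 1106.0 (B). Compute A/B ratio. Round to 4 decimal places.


Spectral peak ratio:
Peak A = 4335.2 counts
Peak B = 1106.0 counts
Ratio = 4335.2 / 1106.0 = 3.9197

3.9197


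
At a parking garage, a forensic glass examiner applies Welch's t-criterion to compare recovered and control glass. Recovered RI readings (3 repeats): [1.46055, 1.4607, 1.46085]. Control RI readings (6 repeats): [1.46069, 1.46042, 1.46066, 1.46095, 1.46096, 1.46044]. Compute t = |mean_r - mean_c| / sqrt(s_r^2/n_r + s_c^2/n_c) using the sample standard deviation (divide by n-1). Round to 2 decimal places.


Welch's t-criterion for glass RI comparison:
Recovered mean = sum / n_r = 4.3821 / 3 = 1.4607
Control mean = sum / n_c = 8.76412 / 6 = 1.4606867
Recovered sample variance s_r^2 = 2.25e-08
Control sample variance s_c^2 = 5.53467e-08
Welch SE (unpooled) = sqrt(s_r^2/n_r + s_c^2/n_c) = sqrt(7.5e-09 + 9.22444e-09) = sqrt(1.67244e-08) = 0.000129323
|mean_r - mean_c| = 1.33333e-05
t = 1.33333e-05 / 0.000129323 = 0.10

0.10


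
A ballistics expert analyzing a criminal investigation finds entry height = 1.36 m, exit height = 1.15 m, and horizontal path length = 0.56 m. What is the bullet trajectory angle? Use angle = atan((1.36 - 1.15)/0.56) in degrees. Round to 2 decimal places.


Bullet trajectory angle:
Height difference = 1.36 - 1.15 = 0.21 m
angle = atan(0.21 / 0.56)
angle = atan(0.375)
angle = 20.56 degrees

20.56


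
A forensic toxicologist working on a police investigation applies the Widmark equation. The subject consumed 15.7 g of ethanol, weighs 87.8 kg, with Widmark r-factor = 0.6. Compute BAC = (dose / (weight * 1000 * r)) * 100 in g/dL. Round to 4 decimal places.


Applying the Widmark formula:
BAC = (dose_g / (body_wt * 1000 * r)) * 100
Denominator = 87.8 * 1000 * 0.6 = 52680
BAC = (15.7 / 52680) * 100
BAC = 0.0298 g/dL

0.0298


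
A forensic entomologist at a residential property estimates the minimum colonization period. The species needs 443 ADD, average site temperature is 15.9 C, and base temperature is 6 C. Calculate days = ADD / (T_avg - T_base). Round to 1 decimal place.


Insect development time:
Effective temperature = avg_temp - T_base = 15.9 - 6 = 9.9 C
Days = ADD / effective_temp = 443 / 9.9 = 44.7 days

44.7


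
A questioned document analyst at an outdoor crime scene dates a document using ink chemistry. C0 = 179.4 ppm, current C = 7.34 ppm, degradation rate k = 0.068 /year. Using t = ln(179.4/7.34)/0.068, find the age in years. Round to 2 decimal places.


Document age estimation:
C0/C = 179.4 / 7.34 = 24.441417
ln(C0/C) = 3.196279
t = 3.196279 / 0.068 = 47.00 years

47.00


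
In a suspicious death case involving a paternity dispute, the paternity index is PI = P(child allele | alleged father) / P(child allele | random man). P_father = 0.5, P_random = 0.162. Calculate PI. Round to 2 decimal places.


Paternity Index calculation:
PI = P(allele|father) / P(allele|random)
PI = 0.5 / 0.162
PI = 3.09

3.09


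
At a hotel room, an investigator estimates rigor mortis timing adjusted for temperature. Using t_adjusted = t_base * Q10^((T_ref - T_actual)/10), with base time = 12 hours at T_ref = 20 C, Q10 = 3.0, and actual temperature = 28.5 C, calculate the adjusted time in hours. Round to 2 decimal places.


Rigor mortis time adjustment:
Exponent = (T_ref - T_actual) / 10 = (20 - 28.5) / 10 = -0.85
Q10 factor = 3.0^-0.85 = 0.39305
t_adjusted = 12 * 0.39305 = 4.72 hours

4.72


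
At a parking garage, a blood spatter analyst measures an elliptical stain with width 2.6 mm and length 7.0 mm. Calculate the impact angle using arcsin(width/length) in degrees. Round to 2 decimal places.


Blood spatter impact angle calculation:
width / length = 2.6 / 7.0 = 0.371429
angle = arcsin(0.371429)
angle = 21.80 degrees

21.80


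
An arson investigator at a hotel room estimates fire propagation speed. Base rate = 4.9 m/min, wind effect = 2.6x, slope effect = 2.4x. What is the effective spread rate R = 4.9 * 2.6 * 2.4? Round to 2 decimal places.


Fire spread rate calculation:
R = R0 * wind_factor * slope_factor
= 4.9 * 2.6 * 2.4
= 12.74 * 2.4
= 30.58 m/min

30.58


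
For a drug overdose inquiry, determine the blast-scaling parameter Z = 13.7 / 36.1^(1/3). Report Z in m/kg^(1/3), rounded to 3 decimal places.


Scaled distance calculation:
W^(1/3) = 36.1^(1/3) = 3.304982
Z = R / W^(1/3) = 13.7 / 3.304982
Z = 4.145 m/kg^(1/3)

4.145


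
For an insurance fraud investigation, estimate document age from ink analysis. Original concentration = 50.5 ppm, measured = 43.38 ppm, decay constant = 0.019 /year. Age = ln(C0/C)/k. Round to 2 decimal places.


Document age estimation:
C0/C = 50.5 / 43.38 = 1.164131
ln(C0/C) = 0.151975
t = 0.151975 / 0.019 = 8.00 years

8.00


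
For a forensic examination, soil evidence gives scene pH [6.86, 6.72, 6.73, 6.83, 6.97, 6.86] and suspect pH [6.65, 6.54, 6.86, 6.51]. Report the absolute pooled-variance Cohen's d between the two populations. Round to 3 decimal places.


Pooled-variance Cohen's d for soil pH comparison:
Scene mean = 40.97 / 6 = 6.828333
Suspect mean = 26.56 / 4 = 6.64
Scene sample variance s_s^2 = 0.008697
Suspect sample variance s_c^2 = 0.025133
Pooled variance = ((n_s-1)*s_s^2 + (n_c-1)*s_c^2) / (n_s + n_c - 2) = 0.01486
Pooled SD = sqrt(0.01486) = 0.121902
Mean difference = 0.188333
|d| = |0.188333| / 0.121902 = 1.545

1.545


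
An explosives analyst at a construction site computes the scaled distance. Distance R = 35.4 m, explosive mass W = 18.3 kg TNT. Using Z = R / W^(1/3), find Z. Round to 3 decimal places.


Scaled distance calculation:
W^(1/3) = 18.3^(1/3) = 2.635221
Z = R / W^(1/3) = 35.4 / 2.635221
Z = 13.433 m/kg^(1/3)

13.433


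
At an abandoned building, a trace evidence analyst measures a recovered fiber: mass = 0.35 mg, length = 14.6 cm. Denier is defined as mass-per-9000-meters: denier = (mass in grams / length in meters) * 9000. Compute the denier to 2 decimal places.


Denier calculation:
Mass in grams = 0.35 mg / 1000 = 0.00035 g
Length in meters = 14.6 cm / 100 = 0.146 m
Linear density = mass / length = 0.00035 / 0.146 = 0.00239726 g/m
Denier = (g/m) * 9000 = 0.00239726 * 9000 = 21.58

21.58


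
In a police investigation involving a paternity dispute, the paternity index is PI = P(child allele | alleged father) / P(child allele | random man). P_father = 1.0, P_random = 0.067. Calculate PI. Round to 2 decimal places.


Paternity Index calculation:
PI = P(allele|father) / P(allele|random)
PI = 1.0 / 0.067
PI = 14.93

14.93


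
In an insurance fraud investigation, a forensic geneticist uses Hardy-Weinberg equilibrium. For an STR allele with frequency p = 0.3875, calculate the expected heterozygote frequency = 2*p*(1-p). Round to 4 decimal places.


Hardy-Weinberg heterozygote frequency:
q = 1 - p = 1 - 0.3875 = 0.6125
2pq = 2 * 0.3875 * 0.6125 = 0.4747

0.4747


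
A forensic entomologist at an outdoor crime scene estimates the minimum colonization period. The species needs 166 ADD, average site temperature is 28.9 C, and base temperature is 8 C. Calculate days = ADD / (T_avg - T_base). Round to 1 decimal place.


Insect development time:
Effective temperature = avg_temp - T_base = 28.9 - 8 = 20.9 C
Days = ADD / effective_temp = 166 / 20.9 = 7.9 days

7.9


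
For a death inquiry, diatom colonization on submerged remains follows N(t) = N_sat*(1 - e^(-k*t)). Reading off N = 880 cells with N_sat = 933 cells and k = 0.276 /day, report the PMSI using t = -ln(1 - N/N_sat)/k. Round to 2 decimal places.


PMSI from diatom colonization curve:
N / N_sat = 880 / 933 = 0.943194
1 - N/N_sat = 0.056806
ln(1 - N/N_sat) = -2.868113
t = -ln(1 - N/N_sat) / k = -(-2.868113) / 0.276 = 10.39 days

10.39


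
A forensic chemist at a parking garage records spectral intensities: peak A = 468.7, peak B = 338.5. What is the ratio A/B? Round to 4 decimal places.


Spectral peak ratio:
Peak A = 468.7 counts
Peak B = 338.5 counts
Ratio = 468.7 / 338.5 = 1.3846

1.3846


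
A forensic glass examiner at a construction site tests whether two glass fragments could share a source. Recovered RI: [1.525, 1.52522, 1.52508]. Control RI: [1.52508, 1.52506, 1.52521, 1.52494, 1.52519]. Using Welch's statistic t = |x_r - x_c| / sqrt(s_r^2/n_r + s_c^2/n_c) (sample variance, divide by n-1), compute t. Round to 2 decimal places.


Welch's t-criterion for glass RI comparison:
Recovered mean = sum / n_r = 4.5753 / 3 = 1.5251
Control mean = sum / n_c = 7.62548 / 5 = 1.525096
Recovered sample variance s_r^2 = 1.24e-08
Control sample variance s_c^2 = 1.193e-08
Welch SE (unpooled) = sqrt(s_r^2/n_r + s_c^2/n_c) = sqrt(4.13333e-09 + 2.386e-09) = sqrt(6.51933e-09) = 8.07424e-05
|mean_r - mean_c| = 4e-06
t = 4e-06 / 8.07424e-05 = 0.05

0.05


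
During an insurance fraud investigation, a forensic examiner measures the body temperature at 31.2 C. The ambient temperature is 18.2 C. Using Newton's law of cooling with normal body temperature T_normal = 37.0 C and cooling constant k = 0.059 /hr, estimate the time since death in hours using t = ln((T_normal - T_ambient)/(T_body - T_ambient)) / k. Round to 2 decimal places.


Using Newton's law of cooling:
t = ln((T_normal - T_ambient) / (T_body - T_ambient)) / k
T_normal - T_ambient = 18.8
T_body - T_ambient = 13.0
Ratio = 1.446154
ln(ratio) = 0.368908
t = 0.368908 / 0.059 = 6.25 hours

6.25


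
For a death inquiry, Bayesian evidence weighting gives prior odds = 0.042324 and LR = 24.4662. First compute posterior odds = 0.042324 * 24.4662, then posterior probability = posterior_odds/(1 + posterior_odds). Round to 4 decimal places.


Bayesian evidence evaluation:
Posterior odds = prior_odds * LR = 0.042324 * 24.4662 = 1.035507
Posterior probability = posterior_odds / (1 + posterior_odds)
= 1.035507 / (1 + 1.035507)
= 1.035507 / 2.035507
= 0.5087

0.5087


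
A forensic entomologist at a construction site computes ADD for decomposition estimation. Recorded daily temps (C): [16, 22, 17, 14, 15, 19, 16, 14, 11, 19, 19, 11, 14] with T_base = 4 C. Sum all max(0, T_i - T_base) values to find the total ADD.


Computing ADD day by day:
Day 1: max(0, 16 - 4) = 12
Day 2: max(0, 22 - 4) = 18
Day 3: max(0, 17 - 4) = 13
Day 4: max(0, 14 - 4) = 10
Day 5: max(0, 15 - 4) = 11
Day 6: max(0, 19 - 4) = 15
Day 7: max(0, 16 - 4) = 12
Day 8: max(0, 14 - 4) = 10
Day 9: max(0, 11 - 4) = 7
Day 10: max(0, 19 - 4) = 15
Day 11: max(0, 19 - 4) = 15
Day 12: max(0, 11 - 4) = 7
Day 13: max(0, 14 - 4) = 10
Total ADD = 155

155


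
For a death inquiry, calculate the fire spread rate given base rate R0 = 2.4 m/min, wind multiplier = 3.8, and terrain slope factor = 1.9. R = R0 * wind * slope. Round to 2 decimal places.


Fire spread rate calculation:
R = R0 * wind_factor * slope_factor
= 2.4 * 3.8 * 1.9
= 9.12 * 1.9
= 17.33 m/min

17.33


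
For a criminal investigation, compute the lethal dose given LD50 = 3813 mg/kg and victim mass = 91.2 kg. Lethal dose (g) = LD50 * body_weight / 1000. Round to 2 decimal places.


Lethal dose calculation:
Lethal dose = LD50 * body_weight / 1000
= 3813 * 91.2 / 1000
= 347745.6 / 1000
= 347.75 g

347.75


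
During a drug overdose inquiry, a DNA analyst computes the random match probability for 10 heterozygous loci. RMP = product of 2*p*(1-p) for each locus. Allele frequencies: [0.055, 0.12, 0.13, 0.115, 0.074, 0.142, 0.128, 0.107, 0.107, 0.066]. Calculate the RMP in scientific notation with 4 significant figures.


Computing RMP for 10 loci:
Locus 1: 2 * 0.055 * 0.945 = 0.10395
Locus 2: 2 * 0.12 * 0.88 = 0.2112
Locus 3: 2 * 0.13 * 0.87 = 0.2262
Locus 4: 2 * 0.115 * 0.885 = 0.20355
Locus 5: 2 * 0.074 * 0.926 = 0.137048
Locus 6: 2 * 0.142 * 0.858 = 0.243672
Locus 7: 2 * 0.128 * 0.872 = 0.223232
Locus 8: 2 * 0.107 * 0.893 = 0.191102
Locus 9: 2 * 0.107 * 0.893 = 0.191102
Locus 10: 2 * 0.066 * 0.934 = 0.123288
RMP = 3.393e-08

3.393e-08


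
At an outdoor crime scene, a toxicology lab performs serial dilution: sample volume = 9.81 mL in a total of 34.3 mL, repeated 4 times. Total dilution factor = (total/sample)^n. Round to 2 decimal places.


Dilution factor calculation:
Single dilution = V_total / V_sample = 34.3 / 9.81 ≈ 3.496432
Number of dilutions = 4
Total DF = (34.3 / 9.81)^4 (full precision, rounded at the end) = 149.45

149.45


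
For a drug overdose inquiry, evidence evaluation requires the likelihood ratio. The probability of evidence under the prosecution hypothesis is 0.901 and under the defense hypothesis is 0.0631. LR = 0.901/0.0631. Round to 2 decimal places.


Likelihood ratio calculation:
LR = P(E|Hp) / P(E|Hd)
LR = 0.901 / 0.0631
LR = 14.28

14.28


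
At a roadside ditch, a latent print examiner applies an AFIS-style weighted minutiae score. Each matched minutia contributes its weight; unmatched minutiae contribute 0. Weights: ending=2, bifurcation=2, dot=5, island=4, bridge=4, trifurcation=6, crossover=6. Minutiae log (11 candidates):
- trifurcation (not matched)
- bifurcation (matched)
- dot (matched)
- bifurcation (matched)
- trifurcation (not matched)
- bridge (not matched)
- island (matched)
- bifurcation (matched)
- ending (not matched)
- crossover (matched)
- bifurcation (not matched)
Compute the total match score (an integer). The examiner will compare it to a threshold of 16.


Weighted minutiae match score:
  trifurcation: not matched, +0
  bifurcation: matched, +2 (running total 2)
  dot: matched, +5 (running total 7)
  bifurcation: matched, +2 (running total 9)
  trifurcation: not matched, +0
  bridge: not matched, +0
  island: matched, +4 (running total 13)
  bifurcation: matched, +2 (running total 15)
  ending: not matched, +0
  crossover: matched, +6 (running total 21)
  bifurcation: not matched, +0
Total score = 21
Threshold = 16; verdict = identification

21


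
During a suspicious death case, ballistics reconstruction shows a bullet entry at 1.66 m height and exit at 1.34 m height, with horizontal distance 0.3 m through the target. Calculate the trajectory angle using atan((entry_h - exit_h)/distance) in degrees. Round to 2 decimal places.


Bullet trajectory angle:
Height difference = 1.66 - 1.34 = 0.32 m
angle = atan(0.32 / 0.3)
angle = atan(1.066667)
angle = 46.85 degrees

46.85


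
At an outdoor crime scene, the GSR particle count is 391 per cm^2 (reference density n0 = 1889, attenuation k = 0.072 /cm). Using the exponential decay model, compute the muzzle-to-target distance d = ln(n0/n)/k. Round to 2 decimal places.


GSR distance calculation:
n0/n = 1889 / 391 = 4.831202
ln(n0/n) = 1.575095
d = 1.575095 / 0.072 = 21.88 cm

21.88


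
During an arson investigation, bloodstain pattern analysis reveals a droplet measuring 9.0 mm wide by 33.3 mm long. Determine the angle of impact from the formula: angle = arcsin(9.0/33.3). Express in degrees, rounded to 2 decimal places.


Blood spatter impact angle calculation:
width / length = 9.0 / 33.3 = 0.27027
angle = arcsin(0.27027)
angle = 15.68 degrees

15.68


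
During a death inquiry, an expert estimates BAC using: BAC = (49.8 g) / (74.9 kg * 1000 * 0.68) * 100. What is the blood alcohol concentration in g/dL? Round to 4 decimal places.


Applying the Widmark formula:
BAC = (dose_g / (body_wt * 1000 * r)) * 100
Denominator = 74.9 * 1000 * 0.68 = 50932
BAC = (49.8 / 50932) * 100
BAC = 0.0978 g/dL

0.0978


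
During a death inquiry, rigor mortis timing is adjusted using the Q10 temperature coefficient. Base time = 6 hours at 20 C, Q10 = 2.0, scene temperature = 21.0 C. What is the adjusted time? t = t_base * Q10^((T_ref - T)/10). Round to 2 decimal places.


Rigor mortis time adjustment:
Exponent = (T_ref - T_actual) / 10 = (20 - 21.0) / 10 = -0.1
Q10 factor = 2.0^-0.1 = 0.93303
t_adjusted = 6 * 0.93303 = 5.60 hours

5.60


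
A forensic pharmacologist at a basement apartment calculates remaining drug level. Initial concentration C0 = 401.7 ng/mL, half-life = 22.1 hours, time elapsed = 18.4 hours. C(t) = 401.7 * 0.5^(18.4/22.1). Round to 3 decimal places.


Drug concentration decay:
Number of half-lives = t / t_half = 18.4 / 22.1 = 0.832579
Decay factor = 0.5^0.832579 = 0.56152455
C(t) = 401.7 * 0.56152455 = 225.564 ng/mL

225.564


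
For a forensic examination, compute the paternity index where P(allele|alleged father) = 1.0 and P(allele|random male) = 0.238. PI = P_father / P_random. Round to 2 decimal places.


Paternity Index calculation:
PI = P(allele|father) / P(allele|random)
PI = 1.0 / 0.238
PI = 4.20

4.20


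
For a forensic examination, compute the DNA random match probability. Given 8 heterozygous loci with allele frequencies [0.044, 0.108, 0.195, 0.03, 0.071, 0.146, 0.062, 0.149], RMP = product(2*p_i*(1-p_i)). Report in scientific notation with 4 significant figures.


Computing RMP for 8 loci:
Locus 1: 2 * 0.044 * 0.956 = 0.084128
Locus 2: 2 * 0.108 * 0.892 = 0.192672
Locus 3: 2 * 0.195 * 0.805 = 0.31395
Locus 4: 2 * 0.03 * 0.97 = 0.0582
Locus 5: 2 * 0.071 * 0.929 = 0.131918
Locus 6: 2 * 0.146 * 0.854 = 0.249368
Locus 7: 2 * 0.062 * 0.938 = 0.116312
Locus 8: 2 * 0.149 * 0.851 = 0.253598
RMP = 2.874e-07

2.874e-07


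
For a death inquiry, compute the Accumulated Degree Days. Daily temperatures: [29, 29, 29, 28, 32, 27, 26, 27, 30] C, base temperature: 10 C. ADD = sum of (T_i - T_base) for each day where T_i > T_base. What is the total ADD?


Computing ADD day by day:
Day 1: max(0, 29 - 10) = 19
Day 2: max(0, 29 - 10) = 19
Day 3: max(0, 29 - 10) = 19
Day 4: max(0, 28 - 10) = 18
Day 5: max(0, 32 - 10) = 22
Day 6: max(0, 27 - 10) = 17
Day 7: max(0, 26 - 10) = 16
Day 8: max(0, 27 - 10) = 17
Day 9: max(0, 30 - 10) = 20
Total ADD = 167

167


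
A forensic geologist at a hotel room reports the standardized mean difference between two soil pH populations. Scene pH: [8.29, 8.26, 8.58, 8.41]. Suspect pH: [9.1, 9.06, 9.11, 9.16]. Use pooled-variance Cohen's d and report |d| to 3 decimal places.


Pooled-variance Cohen's d for soil pH comparison:
Scene mean = 33.54 / 4 = 8.385
Suspect mean = 36.43 / 4 = 9.1075
Scene sample variance s_s^2 = 0.0211
Suspect sample variance s_c^2 = 0.001692
Pooled variance = ((n_s-1)*s_s^2 + (n_c-1)*s_c^2) / (n_s + n_c - 2) = 0.011396
Pooled SD = sqrt(0.011396) = 0.106752
Mean difference = -0.7225
|d| = |-0.7225| / 0.106752 = 6.768

6.768


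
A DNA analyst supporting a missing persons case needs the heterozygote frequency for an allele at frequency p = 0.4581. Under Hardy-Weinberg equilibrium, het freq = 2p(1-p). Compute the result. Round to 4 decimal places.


Hardy-Weinberg heterozygote frequency:
q = 1 - p = 1 - 0.4581 = 0.5419
2pq = 2 * 0.4581 * 0.5419 = 0.4965

0.4965


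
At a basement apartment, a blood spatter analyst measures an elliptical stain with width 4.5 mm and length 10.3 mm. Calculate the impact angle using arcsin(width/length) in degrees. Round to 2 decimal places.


Blood spatter impact angle calculation:
width / length = 4.5 / 10.3 = 0.436893
angle = arcsin(0.436893)
angle = 25.91 degrees

25.91


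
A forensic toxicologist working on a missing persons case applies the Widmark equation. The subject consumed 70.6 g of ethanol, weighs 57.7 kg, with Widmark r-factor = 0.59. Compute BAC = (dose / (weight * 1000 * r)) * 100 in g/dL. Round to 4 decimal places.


Applying the Widmark formula:
BAC = (dose_g / (body_wt * 1000 * r)) * 100
Denominator = 57.7 * 1000 * 0.59 = 34043
BAC = (70.6 / 34043) * 100
BAC = 0.2074 g/dL

0.2074


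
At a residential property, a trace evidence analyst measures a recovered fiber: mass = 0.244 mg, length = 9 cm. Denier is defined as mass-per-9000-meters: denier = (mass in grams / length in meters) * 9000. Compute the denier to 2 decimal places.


Denier calculation:
Mass in grams = 0.244 mg / 1000 = 0.000244 g
Length in meters = 9 cm / 100 = 0.09 m
Linear density = mass / length = 0.000244 / 0.09 = 0.00271111 g/m
Denier = (g/m) * 9000 = 0.00271111 * 9000 = 24.40

24.40


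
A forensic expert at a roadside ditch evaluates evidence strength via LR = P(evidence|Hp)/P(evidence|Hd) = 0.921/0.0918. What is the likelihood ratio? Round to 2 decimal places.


Likelihood ratio calculation:
LR = P(E|Hp) / P(E|Hd)
LR = 0.921 / 0.0918
LR = 10.03

10.03


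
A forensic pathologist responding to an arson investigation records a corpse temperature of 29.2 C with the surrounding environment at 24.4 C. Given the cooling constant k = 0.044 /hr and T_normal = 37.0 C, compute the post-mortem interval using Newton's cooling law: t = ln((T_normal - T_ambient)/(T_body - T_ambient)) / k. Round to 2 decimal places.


Using Newton's law of cooling:
t = ln((T_normal - T_ambient) / (T_body - T_ambient)) / k
T_normal - T_ambient = 12.6
T_body - T_ambient = 4.8
Ratio = 2.625
ln(ratio) = 0.965081
t = 0.965081 / 0.044 = 21.93 hours

21.93


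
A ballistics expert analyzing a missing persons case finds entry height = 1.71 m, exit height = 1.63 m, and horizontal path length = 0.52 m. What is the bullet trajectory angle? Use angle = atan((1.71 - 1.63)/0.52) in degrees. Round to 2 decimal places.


Bullet trajectory angle:
Height difference = 1.71 - 1.63 = 0.08 m
angle = atan(0.08 / 0.52)
angle = atan(0.153846)
angle = 8.75 degrees

8.75


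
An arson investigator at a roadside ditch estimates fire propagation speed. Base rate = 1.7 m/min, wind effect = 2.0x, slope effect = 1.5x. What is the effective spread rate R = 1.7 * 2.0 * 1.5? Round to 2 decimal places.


Fire spread rate calculation:
R = R0 * wind_factor * slope_factor
= 1.7 * 2.0 * 1.5
= 3.4 * 1.5
= 5.10 m/min

5.10


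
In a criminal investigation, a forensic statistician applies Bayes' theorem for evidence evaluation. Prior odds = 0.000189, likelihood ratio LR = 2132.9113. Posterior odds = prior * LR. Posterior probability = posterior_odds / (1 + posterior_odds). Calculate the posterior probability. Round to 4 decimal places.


Bayesian evidence evaluation:
Posterior odds = prior_odds * LR = 0.000189 * 2132.9113 = 0.4031202
Posterior probability = posterior_odds / (1 + posterior_odds)
= 0.4031202 / (1 + 0.4031202)
= 0.4031202 / 1.4031202
= 0.2873

0.2873


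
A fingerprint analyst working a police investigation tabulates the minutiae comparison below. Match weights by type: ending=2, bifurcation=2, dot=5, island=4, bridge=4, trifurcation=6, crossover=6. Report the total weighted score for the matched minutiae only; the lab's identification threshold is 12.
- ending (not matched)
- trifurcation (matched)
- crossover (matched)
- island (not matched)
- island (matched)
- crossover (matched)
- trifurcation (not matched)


Weighted minutiae match score:
  ending: not matched, +0
  trifurcation: matched, +6 (running total 6)
  crossover: matched, +6 (running total 12)
  island: not matched, +0
  island: matched, +4 (running total 16)
  crossover: matched, +6 (running total 22)
  trifurcation: not matched, +0
Total score = 22
Threshold = 12; verdict = identification

22


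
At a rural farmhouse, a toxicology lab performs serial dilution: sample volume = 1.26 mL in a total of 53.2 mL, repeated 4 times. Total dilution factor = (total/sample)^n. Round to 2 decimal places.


Dilution factor calculation:
Single dilution = V_total / V_sample = 53.2 / 1.26 ≈ 42.222222
Number of dilutions = 4
Total DF = (53.2 / 1.26)^4 (full precision, rounded at the end) = 3178076.51

3178076.51


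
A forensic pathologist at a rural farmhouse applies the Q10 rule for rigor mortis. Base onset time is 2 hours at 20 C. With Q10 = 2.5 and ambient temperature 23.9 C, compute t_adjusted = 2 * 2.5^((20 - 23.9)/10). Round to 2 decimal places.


Rigor mortis time adjustment:
Exponent = (T_ref - T_actual) / 10 = (20 - 23.9) / 10 = -0.39
Q10 factor = 2.5^-0.39 = 0.69953
t_adjusted = 2 * 0.69953 = 1.40 hours

1.40


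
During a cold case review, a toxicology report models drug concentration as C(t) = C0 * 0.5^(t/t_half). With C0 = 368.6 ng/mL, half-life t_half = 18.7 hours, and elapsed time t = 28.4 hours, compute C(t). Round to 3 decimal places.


Drug concentration decay:
Number of half-lives = t / t_half = 28.4 / 18.7 = 1.518717
Decay factor = 0.5^1.518717 = 0.34899614
C(t) = 368.6 * 0.34899614 = 128.640 ng/mL

128.640


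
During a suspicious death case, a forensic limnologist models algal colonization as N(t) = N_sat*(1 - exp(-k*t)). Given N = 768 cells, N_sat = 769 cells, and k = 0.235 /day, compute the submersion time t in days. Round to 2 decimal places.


PMSI from diatom colonization curve:
N / N_sat = 768 / 769 = 0.9987
1 - N/N_sat = 0.0013
ln(1 - N/N_sat) = -6.645391
t = -ln(1 - N/N_sat) / k = -(-6.645391) / 0.235 = 28.28 days

28.28


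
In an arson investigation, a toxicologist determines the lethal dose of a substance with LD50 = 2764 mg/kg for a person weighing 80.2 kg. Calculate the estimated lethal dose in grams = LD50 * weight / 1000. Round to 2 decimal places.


Lethal dose calculation:
Lethal dose = LD50 * body_weight / 1000
= 2764 * 80.2 / 1000
= 221672.8 / 1000
= 221.67 g

221.67


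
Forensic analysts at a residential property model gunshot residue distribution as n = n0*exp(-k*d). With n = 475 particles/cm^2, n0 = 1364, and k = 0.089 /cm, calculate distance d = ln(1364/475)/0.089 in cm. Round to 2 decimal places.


GSR distance calculation:
n0/n = 1364 / 475 = 2.871579
ln(n0/n) = 1.054862
d = 1.054862 / 0.089 = 11.85 cm

11.85


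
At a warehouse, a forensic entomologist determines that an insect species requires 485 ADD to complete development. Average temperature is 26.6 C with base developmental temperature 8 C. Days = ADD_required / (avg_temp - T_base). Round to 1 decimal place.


Insect development time:
Effective temperature = avg_temp - T_base = 26.6 - 8 = 18.6 C
Days = ADD / effective_temp = 485 / 18.6 = 26.1 days

26.1


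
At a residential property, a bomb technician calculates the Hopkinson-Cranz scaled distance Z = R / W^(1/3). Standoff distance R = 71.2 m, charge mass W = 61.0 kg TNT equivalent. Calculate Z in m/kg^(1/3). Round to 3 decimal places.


Scaled distance calculation:
W^(1/3) = 61.0^(1/3) = 3.936497
Z = R / W^(1/3) = 71.2 / 3.936497
Z = 18.087 m/kg^(1/3)

18.087


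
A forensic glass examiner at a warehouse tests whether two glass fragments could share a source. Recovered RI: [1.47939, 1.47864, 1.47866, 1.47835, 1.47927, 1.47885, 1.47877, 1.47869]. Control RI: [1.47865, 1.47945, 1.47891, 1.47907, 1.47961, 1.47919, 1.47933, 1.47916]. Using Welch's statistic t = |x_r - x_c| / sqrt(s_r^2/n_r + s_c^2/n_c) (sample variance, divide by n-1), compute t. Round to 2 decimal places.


Welch's t-criterion for glass RI comparison:
Recovered mean = sum / n_r = 11.83062 / 8 = 1.4788275
Control mean = sum / n_c = 11.83337 / 8 = 1.4791713
Recovered sample variance s_r^2 = 1.18021e-07
Control sample variance s_c^2 = 9.22982e-08
Welch SE (unpooled) = sqrt(s_r^2/n_r + s_c^2/n_c) = sqrt(1.47527e-08 + 1.15373e-08) = sqrt(2.629e-08) = 0.000162142
|mean_r - mean_c| = 0.00034375
t = 0.00034375 / 0.000162142 = 2.12

2.12


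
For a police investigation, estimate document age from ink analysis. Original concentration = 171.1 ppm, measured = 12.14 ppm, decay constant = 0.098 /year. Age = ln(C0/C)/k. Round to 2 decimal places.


Document age estimation:
C0/C = 171.1 / 12.14 = 14.093904
ln(C0/C) = 2.645742
t = 2.645742 / 0.098 = 27.00 years

27.00


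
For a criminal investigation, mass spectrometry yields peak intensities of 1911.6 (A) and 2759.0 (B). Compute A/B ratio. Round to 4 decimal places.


Spectral peak ratio:
Peak A = 1911.6 counts
Peak B = 2759.0 counts
Ratio = 1911.6 / 2759.0 = 0.6929

0.6929


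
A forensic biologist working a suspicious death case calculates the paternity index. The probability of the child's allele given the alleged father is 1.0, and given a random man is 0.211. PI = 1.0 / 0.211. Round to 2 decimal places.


Paternity Index calculation:
PI = P(allele|father) / P(allele|random)
PI = 1.0 / 0.211
PI = 4.74

4.74


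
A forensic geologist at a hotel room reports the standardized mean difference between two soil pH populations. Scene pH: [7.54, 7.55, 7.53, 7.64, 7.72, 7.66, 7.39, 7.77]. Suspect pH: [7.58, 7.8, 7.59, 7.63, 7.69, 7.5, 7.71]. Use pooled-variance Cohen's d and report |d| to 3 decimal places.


Pooled-variance Cohen's d for soil pH comparison:
Scene mean = 60.8 / 8 = 7.6
Suspect mean = 53.5 / 7 = 7.642857
Scene sample variance s_s^2 = 0.0148
Suspect sample variance s_c^2 = 0.00979
Pooled variance = ((n_s-1)*s_s^2 + (n_c-1)*s_c^2) / (n_s + n_c - 2) = 0.012488
Pooled SD = sqrt(0.012488) = 0.11175
Mean difference = -0.042857
|d| = |-0.042857| / 0.11175 = 0.384

0.384


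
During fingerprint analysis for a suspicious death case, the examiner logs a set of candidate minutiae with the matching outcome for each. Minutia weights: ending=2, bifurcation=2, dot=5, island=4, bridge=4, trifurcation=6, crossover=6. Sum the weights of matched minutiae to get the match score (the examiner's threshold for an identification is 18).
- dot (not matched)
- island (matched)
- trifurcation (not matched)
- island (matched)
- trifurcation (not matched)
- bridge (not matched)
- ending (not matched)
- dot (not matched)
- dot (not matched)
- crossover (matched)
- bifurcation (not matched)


Weighted minutiae match score:
  dot: not matched, +0
  island: matched, +4 (running total 4)
  trifurcation: not matched, +0
  island: matched, +4 (running total 8)
  trifurcation: not matched, +0
  bridge: not matched, +0
  ending: not matched, +0
  dot: not matched, +0
  dot: not matched, +0
  crossover: matched, +6 (running total 14)
  bifurcation: not matched, +0
Total score = 14
Threshold = 18; verdict = inconclusive

14


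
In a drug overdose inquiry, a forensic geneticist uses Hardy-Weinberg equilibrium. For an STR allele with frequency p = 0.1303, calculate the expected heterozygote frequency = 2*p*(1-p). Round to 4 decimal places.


Hardy-Weinberg heterozygote frequency:
q = 1 - p = 1 - 0.1303 = 0.8697
2pq = 2 * 0.1303 * 0.8697 = 0.2266

0.2266


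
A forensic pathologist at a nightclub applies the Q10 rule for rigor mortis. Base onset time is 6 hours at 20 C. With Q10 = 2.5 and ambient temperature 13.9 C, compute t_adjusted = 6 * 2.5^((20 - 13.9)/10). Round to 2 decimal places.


Rigor mortis time adjustment:
Exponent = (T_ref - T_actual) / 10 = (20 - 13.9) / 10 = 0.61
Q10 factor = 2.5^0.61 = 1.74881
t_adjusted = 6 * 1.74881 = 10.49 hours

10.49


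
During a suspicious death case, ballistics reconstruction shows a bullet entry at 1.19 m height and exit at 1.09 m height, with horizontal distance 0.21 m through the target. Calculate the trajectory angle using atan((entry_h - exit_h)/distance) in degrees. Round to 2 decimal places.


Bullet trajectory angle:
Height difference = 1.19 - 1.09 = 0.1 m
angle = atan(0.1 / 0.21)
angle = atan(0.47619)
angle = 25.46 degrees

25.46


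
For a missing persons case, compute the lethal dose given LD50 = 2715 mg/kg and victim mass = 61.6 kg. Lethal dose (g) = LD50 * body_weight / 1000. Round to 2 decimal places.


Lethal dose calculation:
Lethal dose = LD50 * body_weight / 1000
= 2715 * 61.6 / 1000
= 167244 / 1000
= 167.24 g

167.24


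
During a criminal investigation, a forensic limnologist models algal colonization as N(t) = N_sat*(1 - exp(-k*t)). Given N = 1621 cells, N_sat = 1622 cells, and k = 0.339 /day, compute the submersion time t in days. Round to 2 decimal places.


PMSI from diatom colonization curve:
N / N_sat = 1621 / 1622 = 0.999383
1 - N/N_sat = 0.000617
ln(1 - N/N_sat) = -7.390642
t = -ln(1 - N/N_sat) / k = -(-7.390642) / 0.339 = 21.80 days

21.80


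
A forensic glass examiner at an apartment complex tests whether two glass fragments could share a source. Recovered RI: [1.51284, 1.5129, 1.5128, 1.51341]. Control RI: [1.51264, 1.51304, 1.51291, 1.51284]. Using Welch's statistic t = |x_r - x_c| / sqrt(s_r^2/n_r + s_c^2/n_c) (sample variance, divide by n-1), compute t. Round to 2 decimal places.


Welch's t-criterion for glass RI comparison:
Recovered mean = sum / n_r = 6.05195 / 4 = 1.5129875
Control mean = sum / n_c = 6.05143 / 4 = 1.5128575
Recovered sample variance s_r^2 = 8.1025e-08
Control sample variance s_c^2 = 2.78917e-08
Welch SE (unpooled) = sqrt(s_r^2/n_r + s_c^2/n_c) = sqrt(2.02562e-08 + 6.97292e-09) = sqrt(2.72291e-08) = 0.000165012
|mean_r - mean_c| = 0.00013
t = 0.00013 / 0.000165012 = 0.79

0.79


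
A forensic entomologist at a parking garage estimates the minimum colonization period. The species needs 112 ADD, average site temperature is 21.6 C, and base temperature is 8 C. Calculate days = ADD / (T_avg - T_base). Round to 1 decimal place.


Insect development time:
Effective temperature = avg_temp - T_base = 21.6 - 8 = 13.6 C
Days = ADD / effective_temp = 112 / 13.6 = 8.2 days

8.2


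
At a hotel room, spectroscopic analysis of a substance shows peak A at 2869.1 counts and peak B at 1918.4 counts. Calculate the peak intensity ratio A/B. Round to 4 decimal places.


Spectral peak ratio:
Peak A = 2869.1 counts
Peak B = 1918.4 counts
Ratio = 2869.1 / 1918.4 = 1.4956

1.4956


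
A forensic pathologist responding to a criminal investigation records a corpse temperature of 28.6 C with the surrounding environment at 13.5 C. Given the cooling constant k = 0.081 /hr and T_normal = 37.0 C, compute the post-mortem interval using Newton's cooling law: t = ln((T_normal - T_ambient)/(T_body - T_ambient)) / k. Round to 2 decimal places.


Using Newton's law of cooling:
t = ln((T_normal - T_ambient) / (T_body - T_ambient)) / k
T_normal - T_ambient = 23.5
T_body - T_ambient = 15.1
Ratio = 1.556291
ln(ratio) = 0.442305
t = 0.442305 / 0.081 = 5.46 hours

5.46


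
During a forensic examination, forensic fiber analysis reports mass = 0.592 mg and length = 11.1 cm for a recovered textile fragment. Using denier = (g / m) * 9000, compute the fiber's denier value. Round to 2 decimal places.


Denier calculation:
Mass in grams = 0.592 mg / 1000 = 0.000592 g
Length in meters = 11.1 cm / 100 = 0.111 m
Linear density = mass / length = 0.000592 / 0.111 = 0.00533333 g/m
Denier = (g/m) * 9000 = 0.00533333 * 9000 = 48.00

48.00
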